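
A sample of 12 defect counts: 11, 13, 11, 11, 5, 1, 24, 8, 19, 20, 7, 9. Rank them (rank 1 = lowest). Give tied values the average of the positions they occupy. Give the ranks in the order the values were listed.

7, 9, 7, 7, 2, 1, 12, 4, 10, 11, 3, 5

Sorted (ascending): 1, 5, 7, 8, 9, 11, 11, 11, 13, 19, 20, 24
The 3 values of 11 occupy positions 6–8 → average rank 7.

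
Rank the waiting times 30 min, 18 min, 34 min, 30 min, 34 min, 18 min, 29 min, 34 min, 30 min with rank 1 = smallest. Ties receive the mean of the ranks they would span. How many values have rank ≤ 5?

Sorted (ascending): 18, 18, 29, 30, 30, 30, 34, 34, 34
The 2 values of 18 occupy positions 1–2 → average rank (1+2)/2 = 1.5.
The 3 values of 30 occupy positions 4–6 → average rank 5.
The 3 values of 34 occupy positions 7–9 → average rank 8.
Ranks ≤ 5: {1.5, 1.5, 3, 5, 5, 5} → 6 values.

6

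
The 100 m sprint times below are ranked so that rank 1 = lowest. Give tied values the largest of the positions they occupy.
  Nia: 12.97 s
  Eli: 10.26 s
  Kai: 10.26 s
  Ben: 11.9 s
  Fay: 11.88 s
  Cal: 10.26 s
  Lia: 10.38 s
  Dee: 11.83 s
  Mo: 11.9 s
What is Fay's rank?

Sorted (ascending): 10.26, 10.26, 10.26, 10.38, 11.83, 11.88, 11.9, 11.9, 12.97
The 3 values of 10.26 occupy positions 1–3 → each gets rank 3.
The 2 values of 11.9 occupy positions 7–8 → each gets rank 8.
Fay has value 11.88 s → rank 6.

6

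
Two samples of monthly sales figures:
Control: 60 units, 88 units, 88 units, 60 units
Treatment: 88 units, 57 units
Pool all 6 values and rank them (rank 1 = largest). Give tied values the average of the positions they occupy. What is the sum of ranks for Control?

Sorted (descending): 88, 88, 88, 60, 60, 57
The 3 values of 88 occupy positions 1–3 → average rank 2.
The 2 values of 60 occupy positions 4–5 → average rank (4+5)/2 = 4.5.
Control values → pooled ranks: 60→4.5, 88→2, 88→2, 60→4.5
Rank sum = 4.5 + 2 + 2 + 4.5 = 13

13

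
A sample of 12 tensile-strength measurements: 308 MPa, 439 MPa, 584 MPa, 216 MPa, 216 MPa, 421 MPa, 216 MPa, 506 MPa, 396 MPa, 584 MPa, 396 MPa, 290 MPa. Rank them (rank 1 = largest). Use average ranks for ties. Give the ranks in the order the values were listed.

Sorted (descending): 584, 584, 506, 439, 421, 396, 396, 308, 290, 216, 216, 216
The 2 values of 584 occupy positions 1–2 → average rank (1+2)/2 = 1.5.
The 2 values of 396 occupy positions 6–7 → average rank (6+7)/2 = 6.5.
The 3 values of 216 occupy positions 10–12 → average rank 11.

8, 4, 1.5, 11, 11, 5, 11, 3, 6.5, 1.5, 6.5, 9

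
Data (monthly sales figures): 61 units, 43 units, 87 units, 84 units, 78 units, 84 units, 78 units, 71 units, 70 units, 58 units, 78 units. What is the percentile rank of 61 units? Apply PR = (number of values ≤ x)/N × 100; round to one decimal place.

27.3

N = 11.
Strictly below 61: 2. Equal to 61: 1.
PR = 3/11 × 100 = 27.3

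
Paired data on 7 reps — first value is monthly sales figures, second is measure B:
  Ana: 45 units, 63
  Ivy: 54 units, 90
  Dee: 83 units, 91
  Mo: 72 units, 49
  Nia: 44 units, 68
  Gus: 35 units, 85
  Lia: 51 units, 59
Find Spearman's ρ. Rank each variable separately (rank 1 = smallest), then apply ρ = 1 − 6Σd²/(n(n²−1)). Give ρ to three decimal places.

0.107

Ranks of variable 1: 3, 5, 7, 6, 2, 1, 4
Ranks of variable 2: 3, 6, 7, 1, 4, 5, 2
d = r₁ − r₂: 0, -1, 0, 5, -2, -4, 2
d²: 0, 1, 0, 25, 4, 16, 4; Σd² = 50
ρ = 1 − 6·50/(7·48) = 1 − 300/336 = 0.107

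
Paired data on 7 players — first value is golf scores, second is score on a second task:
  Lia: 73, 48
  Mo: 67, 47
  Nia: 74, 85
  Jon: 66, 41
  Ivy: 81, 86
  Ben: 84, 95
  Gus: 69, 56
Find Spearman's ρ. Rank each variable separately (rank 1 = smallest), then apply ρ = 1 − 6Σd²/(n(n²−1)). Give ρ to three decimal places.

Ranks of variable 1: 4, 2, 5, 1, 6, 7, 3
Ranks of variable 2: 3, 2, 5, 1, 6, 7, 4
d = r₁ − r₂: 1, 0, 0, 0, 0, 0, -1
d²: 1, 0, 0, 0, 0, 0, 1; Σd² = 2
ρ = 1 − 6·2/(7·48) = 1 − 12/336 = 0.964

0.964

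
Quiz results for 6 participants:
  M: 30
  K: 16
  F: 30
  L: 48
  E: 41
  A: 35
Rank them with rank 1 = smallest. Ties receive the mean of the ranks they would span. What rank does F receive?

2.5

Sorted (ascending): 16, 30, 30, 35, 41, 48
The 2 values of 30 occupy positions 2–3 → average rank (2+3)/2 = 2.5.
F has value 30 → rank 2.5.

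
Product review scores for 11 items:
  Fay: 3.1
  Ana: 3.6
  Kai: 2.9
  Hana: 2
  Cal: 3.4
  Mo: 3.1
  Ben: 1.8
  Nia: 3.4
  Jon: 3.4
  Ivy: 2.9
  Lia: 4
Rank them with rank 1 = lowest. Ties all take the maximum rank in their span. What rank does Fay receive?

6

Sorted (ascending): 1.8, 2, 2.9, 2.9, 3.1, 3.1, 3.4, 3.4, 3.4, 3.6, 4
The 2 values of 2.9 occupy positions 3–4 → each gets rank 4.
The 2 values of 3.1 occupy positions 5–6 → each gets rank 6.
The 3 values of 3.4 occupy positions 7–9 → each gets rank 9.
Fay has value 3.1 → rank 6.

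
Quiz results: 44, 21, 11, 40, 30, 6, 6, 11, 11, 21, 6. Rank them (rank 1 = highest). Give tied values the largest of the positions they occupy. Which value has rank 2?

Sorted (descending): 44, 40, 30, 21, 21, 11, 11, 11, 6, 6, 6
The 2 values of 21 occupy positions 4–5 → each gets rank 5.
The 3 values of 11 occupy positions 6–8 → each gets rank 8.
The 3 values of 6 occupy positions 9–11 → each gets rank 11.
Rank 2 → value 40.

40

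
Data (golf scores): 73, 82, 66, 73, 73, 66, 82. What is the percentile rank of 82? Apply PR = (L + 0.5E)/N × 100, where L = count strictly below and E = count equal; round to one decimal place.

N = 7.
Strictly below 82: 5. Equal to 82: 2.
PR = (5 + 0.5·2)/7 × 100 = 85.7

85.7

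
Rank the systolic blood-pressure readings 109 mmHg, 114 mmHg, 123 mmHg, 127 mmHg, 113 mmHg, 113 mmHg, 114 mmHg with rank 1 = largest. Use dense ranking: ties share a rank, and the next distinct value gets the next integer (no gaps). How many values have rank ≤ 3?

Sorted (descending): 127, 123, 114, 114, 113, 113, 109
The 2 values of 114 share dense rank 3.
The 2 values of 113 share dense rank 4.
Remaining distinct values take the next consecutive integers.
Ranks ≤ 3: {1, 2, 3, 3} → 4 values.

4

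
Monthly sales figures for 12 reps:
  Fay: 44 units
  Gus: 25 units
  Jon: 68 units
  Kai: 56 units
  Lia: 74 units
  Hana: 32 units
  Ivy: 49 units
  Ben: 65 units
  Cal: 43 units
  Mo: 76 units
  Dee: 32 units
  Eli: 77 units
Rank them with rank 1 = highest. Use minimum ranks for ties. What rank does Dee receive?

10

Sorted (descending): 77, 76, 74, 68, 65, 56, 49, 44, 43, 32, 32, 25
The 2 values of 32 occupy positions 10–11 → each gets rank 10.
Dee has value 32 units → rank 10.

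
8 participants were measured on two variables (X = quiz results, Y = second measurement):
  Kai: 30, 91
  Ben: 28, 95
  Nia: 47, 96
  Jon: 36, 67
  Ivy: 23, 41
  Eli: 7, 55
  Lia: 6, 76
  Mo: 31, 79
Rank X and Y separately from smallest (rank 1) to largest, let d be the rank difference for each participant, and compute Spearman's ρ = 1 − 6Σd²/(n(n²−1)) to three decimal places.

Ranks of variable 1: 5, 4, 8, 7, 3, 2, 1, 6
Ranks of variable 2: 6, 7, 8, 3, 1, 2, 4, 5
d = r₁ − r₂: -1, -3, 0, 4, 2, 0, -3, 1
d²: 1, 9, 0, 16, 4, 0, 9, 1; Σd² = 40
ρ = 1 − 6·40/(8·63) = 1 − 240/504 = 0.524

0.524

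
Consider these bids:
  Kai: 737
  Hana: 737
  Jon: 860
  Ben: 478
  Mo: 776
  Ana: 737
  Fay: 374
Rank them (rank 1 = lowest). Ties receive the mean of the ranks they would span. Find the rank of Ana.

Sorted (ascending): 374, 478, 737, 737, 737, 776, 860
The 3 values of 737 occupy positions 3–5 → average rank 4.
Ana has value 737 → rank 4.

4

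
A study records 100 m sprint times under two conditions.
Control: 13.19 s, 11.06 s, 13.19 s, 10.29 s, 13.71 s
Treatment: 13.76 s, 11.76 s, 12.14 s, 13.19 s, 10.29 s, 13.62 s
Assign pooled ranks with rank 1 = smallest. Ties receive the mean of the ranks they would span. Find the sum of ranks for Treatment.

37.5

Sorted (ascending): 10.29, 10.29, 11.06, 11.76, 12.14, 13.19, 13.19, 13.19, 13.62, 13.71, 13.76
The 2 values of 10.29 occupy positions 1–2 → average rank (1+2)/2 = 1.5.
The 3 values of 13.19 occupy positions 6–8 → average rank 7.
Treatment values → pooled ranks: 13.76→11, 11.76→4, 12.14→5, 13.19→7, 10.29→1.5, 13.62→9
Rank sum = 11 + 4 + 5 + 7 + 1.5 + 9 = 37.5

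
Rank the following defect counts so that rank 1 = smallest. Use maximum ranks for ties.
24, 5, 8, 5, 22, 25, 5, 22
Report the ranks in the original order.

Sorted (ascending): 5, 5, 5, 8, 22, 22, 24, 25
The 3 values of 5 occupy positions 1–3 → each gets rank 3.
The 2 values of 22 occupy positions 5–6 → each gets rank 6.

7, 3, 4, 3, 6, 8, 3, 6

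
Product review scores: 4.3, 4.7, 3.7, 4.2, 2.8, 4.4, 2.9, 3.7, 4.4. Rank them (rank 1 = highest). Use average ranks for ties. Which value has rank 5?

4.2

Sorted (descending): 4.7, 4.4, 4.4, 4.3, 4.2, 3.7, 3.7, 2.9, 2.8
The 2 values of 4.4 occupy positions 2–3 → average rank (2+3)/2 = 2.5.
The 2 values of 3.7 occupy positions 6–7 → average rank (6+7)/2 = 6.5.
Rank 5 → value 4.2.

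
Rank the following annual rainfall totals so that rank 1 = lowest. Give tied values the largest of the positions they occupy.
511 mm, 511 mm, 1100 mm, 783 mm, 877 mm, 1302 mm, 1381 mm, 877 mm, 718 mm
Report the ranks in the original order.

2, 2, 7, 4, 6, 8, 9, 6, 3

Sorted (ascending): 511, 511, 718, 783, 877, 877, 1100, 1302, 1381
The 2 values of 511 occupy positions 1–2 → each gets rank 2.
The 2 values of 877 occupy positions 5–6 → each gets rank 6.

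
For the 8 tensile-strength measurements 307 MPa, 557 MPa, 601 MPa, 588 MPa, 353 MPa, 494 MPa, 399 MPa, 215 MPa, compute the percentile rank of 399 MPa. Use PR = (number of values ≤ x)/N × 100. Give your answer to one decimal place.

N = 8.
Strictly below 399: 3. Equal to 399: 1.
PR = 4/8 × 100 = 50.0

50.0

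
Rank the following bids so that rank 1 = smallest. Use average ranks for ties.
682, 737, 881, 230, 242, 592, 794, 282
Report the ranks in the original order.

Sorted (ascending): 230, 242, 282, 592, 682, 737, 794, 881
No ties — each value takes its position as its rank.

5, 6, 8, 1, 2, 4, 7, 3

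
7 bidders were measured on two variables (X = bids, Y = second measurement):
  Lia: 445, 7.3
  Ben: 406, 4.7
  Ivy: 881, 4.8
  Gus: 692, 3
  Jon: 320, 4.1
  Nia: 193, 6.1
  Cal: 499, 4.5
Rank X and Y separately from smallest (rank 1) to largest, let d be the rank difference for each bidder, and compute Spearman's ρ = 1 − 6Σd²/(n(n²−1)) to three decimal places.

Ranks of variable 1: 4, 3, 7, 6, 2, 1, 5
Ranks of variable 2: 7, 4, 5, 1, 2, 6, 3
d = r₁ − r₂: -3, -1, 2, 5, 0, -5, 2
d²: 9, 1, 4, 25, 0, 25, 4; Σd² = 68
ρ = 1 − 6·68/(7·48) = 1 − 408/336 = -0.214

-0.214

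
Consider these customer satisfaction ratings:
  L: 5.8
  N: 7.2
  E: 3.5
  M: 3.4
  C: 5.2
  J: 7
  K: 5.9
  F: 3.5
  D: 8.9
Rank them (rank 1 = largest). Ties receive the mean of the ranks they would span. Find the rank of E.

Sorted (descending): 8.9, 7.2, 7, 5.9, 5.8, 5.2, 3.5, 3.5, 3.4
The 2 values of 3.5 occupy positions 7–8 → average rank (7+8)/2 = 7.5.
E has value 3.5 → rank 7.5.

7.5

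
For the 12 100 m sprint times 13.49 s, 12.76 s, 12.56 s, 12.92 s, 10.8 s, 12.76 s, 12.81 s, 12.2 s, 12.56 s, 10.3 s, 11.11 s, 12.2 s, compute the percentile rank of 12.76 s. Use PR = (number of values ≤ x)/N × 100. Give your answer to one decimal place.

N = 12.
Strictly below 12.76: 7. Equal to 12.76: 2.
PR = 9/12 × 100 = 75.0

75.0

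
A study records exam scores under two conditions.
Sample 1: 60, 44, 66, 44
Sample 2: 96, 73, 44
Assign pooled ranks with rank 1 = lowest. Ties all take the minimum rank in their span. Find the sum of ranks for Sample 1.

Sorted (ascending): 44, 44, 44, 60, 66, 73, 96
The 3 values of 44 occupy positions 1–3 → each gets rank 1.
Sample 1 values → pooled ranks: 60→4, 44→1, 66→5, 44→1
Rank sum = 4 + 1 + 5 + 1 = 11

11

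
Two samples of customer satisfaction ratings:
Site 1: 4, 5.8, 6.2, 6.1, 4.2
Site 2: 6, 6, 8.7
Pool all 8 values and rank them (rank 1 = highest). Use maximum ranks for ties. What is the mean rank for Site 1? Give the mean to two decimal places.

5.20

Sorted (descending): 8.7, 6.2, 6.1, 6, 6, 5.8, 4.2, 4
The 2 values of 6 occupy positions 4–5 → each gets rank 5.
Site 1 values → pooled ranks: 4→8, 5.8→6, 6.2→2, 6.1→3, 4.2→7
Mean rank = (8 + 6 + 2 + 3 + 7) / 5 = 5.20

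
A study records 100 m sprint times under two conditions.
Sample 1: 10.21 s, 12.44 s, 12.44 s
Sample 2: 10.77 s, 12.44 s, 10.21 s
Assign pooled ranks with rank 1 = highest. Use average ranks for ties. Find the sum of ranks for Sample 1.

Sorted (descending): 12.44, 12.44, 12.44, 10.77, 10.21, 10.21
The 3 values of 12.44 occupy positions 1–3 → average rank 2.
The 2 values of 10.21 occupy positions 5–6 → average rank (5+6)/2 = 5.5.
Sample 1 values → pooled ranks: 10.21→5.5, 12.44→2, 12.44→2
Rank sum = 5.5 + 2 + 2 = 9.5

9.5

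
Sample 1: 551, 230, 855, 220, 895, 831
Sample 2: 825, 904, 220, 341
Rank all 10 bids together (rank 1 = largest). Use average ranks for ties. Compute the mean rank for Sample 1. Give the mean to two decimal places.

5.42

Sorted (descending): 904, 895, 855, 831, 825, 551, 341, 230, 220, 220
The 2 values of 220 occupy positions 9–10 → average rank (9+10)/2 = 9.5.
Sample 1 values → pooled ranks: 551→6, 230→8, 855→3, 220→9.5, 895→2, 831→4
Mean rank = (6 + 8 + 3 + 9.5 + 2 + 4) / 6 = 5.42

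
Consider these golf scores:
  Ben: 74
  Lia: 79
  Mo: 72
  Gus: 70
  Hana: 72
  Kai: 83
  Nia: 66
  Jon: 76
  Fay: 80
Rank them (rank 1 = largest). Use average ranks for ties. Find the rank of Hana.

6.5

Sorted (descending): 83, 80, 79, 76, 74, 72, 72, 70, 66
The 2 values of 72 occupy positions 6–7 → average rank (6+7)/2 = 6.5.
Hana has value 72 → rank 6.5.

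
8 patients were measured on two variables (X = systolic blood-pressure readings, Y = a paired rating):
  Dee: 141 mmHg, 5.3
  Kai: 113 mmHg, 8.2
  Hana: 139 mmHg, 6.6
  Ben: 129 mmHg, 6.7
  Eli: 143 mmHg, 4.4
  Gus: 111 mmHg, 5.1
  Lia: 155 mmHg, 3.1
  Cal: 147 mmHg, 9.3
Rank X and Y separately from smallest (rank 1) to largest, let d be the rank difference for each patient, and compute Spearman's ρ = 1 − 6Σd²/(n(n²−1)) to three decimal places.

-0.262

Ranks of variable 1: 5, 2, 4, 3, 6, 1, 8, 7
Ranks of variable 2: 4, 7, 5, 6, 2, 3, 1, 8
d = r₁ − r₂: 1, -5, -1, -3, 4, -2, 7, -1
d²: 1, 25, 1, 9, 16, 4, 49, 1; Σd² = 106
ρ = 1 − 6·106/(8·63) = 1 − 636/504 = -0.262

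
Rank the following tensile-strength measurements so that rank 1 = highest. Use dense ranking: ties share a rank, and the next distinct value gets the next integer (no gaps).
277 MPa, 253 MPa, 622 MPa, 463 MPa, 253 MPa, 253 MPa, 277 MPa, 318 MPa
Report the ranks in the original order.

4, 5, 1, 2, 5, 5, 4, 3

Sorted (descending): 622, 463, 318, 277, 277, 253, 253, 253
The 2 values of 277 share dense rank 4.
The 3 values of 253 share dense rank 5.
Remaining distinct values take the next consecutive integers.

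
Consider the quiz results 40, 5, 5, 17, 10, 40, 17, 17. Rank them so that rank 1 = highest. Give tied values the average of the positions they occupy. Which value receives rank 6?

Sorted (descending): 40, 40, 17, 17, 17, 10, 5, 5
The 2 values of 40 occupy positions 1–2 → average rank (1+2)/2 = 1.5.
The 3 values of 17 occupy positions 3–5 → average rank 4.
The 2 values of 5 occupy positions 7–8 → average rank (7+8)/2 = 7.5.
Rank 6 → value 10.

10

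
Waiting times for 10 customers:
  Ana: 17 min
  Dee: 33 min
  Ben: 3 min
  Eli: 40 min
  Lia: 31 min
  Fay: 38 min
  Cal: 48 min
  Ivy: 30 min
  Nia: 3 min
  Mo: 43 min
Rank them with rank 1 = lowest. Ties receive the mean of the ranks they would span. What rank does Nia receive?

Sorted (ascending): 3, 3, 17, 30, 31, 33, 38, 40, 43, 48
The 2 values of 3 occupy positions 1–2 → average rank (1+2)/2 = 1.5.
Nia has value 3 min → rank 1.5.

1.5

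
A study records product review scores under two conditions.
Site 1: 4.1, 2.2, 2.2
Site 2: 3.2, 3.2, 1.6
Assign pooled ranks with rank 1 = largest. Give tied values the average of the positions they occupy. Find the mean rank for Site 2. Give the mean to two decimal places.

Sorted (descending): 4.1, 3.2, 3.2, 2.2, 2.2, 1.6
The 2 values of 3.2 occupy positions 2–3 → average rank (2+3)/2 = 2.5.
The 2 values of 2.2 occupy positions 4–5 → average rank (4+5)/2 = 4.5.
Site 2 values → pooled ranks: 3.2→2.5, 3.2→2.5, 1.6→6
Mean rank = (2.5 + 2.5 + 6) / 3 = 3.67

3.67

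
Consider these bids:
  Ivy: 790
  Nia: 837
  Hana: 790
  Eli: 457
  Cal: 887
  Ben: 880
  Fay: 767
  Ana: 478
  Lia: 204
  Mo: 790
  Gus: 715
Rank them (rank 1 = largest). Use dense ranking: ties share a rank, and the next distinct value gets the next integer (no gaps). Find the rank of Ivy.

4

Sorted (descending): 887, 880, 837, 790, 790, 790, 767, 715, 478, 457, 204
The 3 values of 790 share dense rank 4.
Remaining distinct values take the next consecutive integers.
Ivy has value 790 → rank 4.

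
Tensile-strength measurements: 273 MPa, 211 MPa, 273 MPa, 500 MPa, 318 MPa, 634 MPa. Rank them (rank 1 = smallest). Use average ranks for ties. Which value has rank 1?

211

Sorted (ascending): 211, 273, 273, 318, 500, 634
The 2 values of 273 occupy positions 2–3 → average rank (2+3)/2 = 2.5.
Rank 1 → value 211.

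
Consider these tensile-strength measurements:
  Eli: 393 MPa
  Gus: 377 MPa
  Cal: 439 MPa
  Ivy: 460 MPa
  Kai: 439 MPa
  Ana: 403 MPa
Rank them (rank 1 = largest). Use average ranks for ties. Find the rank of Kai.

2.5

Sorted (descending): 460, 439, 439, 403, 393, 377
The 2 values of 439 occupy positions 2–3 → average rank (2+3)/2 = 2.5.
Kai has value 439 MPa → rank 2.5.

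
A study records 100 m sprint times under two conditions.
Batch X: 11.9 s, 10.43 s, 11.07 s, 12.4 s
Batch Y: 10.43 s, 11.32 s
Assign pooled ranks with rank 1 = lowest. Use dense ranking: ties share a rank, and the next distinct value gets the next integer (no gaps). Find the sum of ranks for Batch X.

Sorted (ascending): 10.43, 10.43, 11.07, 11.32, 11.9, 12.4
The 2 values of 10.43 share dense rank 1.
Remaining distinct values take the next consecutive integers.
Batch X values → pooled ranks: 11.9→4, 10.43→1, 11.07→2, 12.4→5
Rank sum = 4 + 1 + 2 + 5 = 12

12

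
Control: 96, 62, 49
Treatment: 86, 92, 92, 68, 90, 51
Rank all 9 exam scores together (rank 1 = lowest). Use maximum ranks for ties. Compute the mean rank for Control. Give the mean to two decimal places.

4.33

Sorted (ascending): 49, 51, 62, 68, 86, 90, 92, 92, 96
The 2 values of 92 occupy positions 7–8 → each gets rank 8.
Control values → pooled ranks: 96→9, 62→3, 49→1
Mean rank = (9 + 3 + 1) / 3 = 4.33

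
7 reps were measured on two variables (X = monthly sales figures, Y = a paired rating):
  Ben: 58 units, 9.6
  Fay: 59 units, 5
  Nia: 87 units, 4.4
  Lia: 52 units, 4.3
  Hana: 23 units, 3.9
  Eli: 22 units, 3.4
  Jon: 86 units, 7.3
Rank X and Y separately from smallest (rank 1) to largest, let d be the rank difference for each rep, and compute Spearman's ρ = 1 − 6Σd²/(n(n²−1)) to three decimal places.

0.679

Ranks of variable 1: 4, 5, 7, 3, 2, 1, 6
Ranks of variable 2: 7, 5, 4, 3, 2, 1, 6
d = r₁ − r₂: -3, 0, 3, 0, 0, 0, 0
d²: 9, 0, 9, 0, 0, 0, 0; Σd² = 18
ρ = 1 − 6·18/(7·48) = 1 − 108/336 = 0.679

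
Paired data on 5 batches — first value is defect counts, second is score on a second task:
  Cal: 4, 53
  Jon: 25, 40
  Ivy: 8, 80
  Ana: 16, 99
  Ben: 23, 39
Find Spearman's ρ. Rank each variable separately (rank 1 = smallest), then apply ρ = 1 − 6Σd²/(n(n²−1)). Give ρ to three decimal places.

-0.500

Ranks of variable 1: 1, 5, 2, 3, 4
Ranks of variable 2: 3, 2, 4, 5, 1
d = r₁ − r₂: -2, 3, -2, -2, 3
d²: 4, 9, 4, 4, 9; Σd² = 30
ρ = 1 − 6·30/(5·24) = 1 − 180/120 = -0.500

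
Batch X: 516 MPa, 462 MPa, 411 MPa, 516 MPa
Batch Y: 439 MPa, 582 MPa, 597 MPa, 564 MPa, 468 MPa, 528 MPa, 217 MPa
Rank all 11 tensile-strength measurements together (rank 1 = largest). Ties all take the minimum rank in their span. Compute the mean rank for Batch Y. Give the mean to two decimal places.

Sorted (descending): 597, 582, 564, 528, 516, 516, 468, 462, 439, 411, 217
The 2 values of 516 occupy positions 5–6 → each gets rank 5.
Batch Y values → pooled ranks: 439→9, 582→2, 597→1, 564→3, 468→7, 528→4, 217→11
Mean rank = (9 + 2 + 1 + 3 + 7 + 4 + 11) / 7 = 5.29

5.29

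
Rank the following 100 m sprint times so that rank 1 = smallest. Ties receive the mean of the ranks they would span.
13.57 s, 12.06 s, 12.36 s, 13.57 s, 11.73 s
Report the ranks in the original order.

4.5, 2, 3, 4.5, 1

Sorted (ascending): 11.73, 12.06, 12.36, 13.57, 13.57
The 2 values of 13.57 occupy positions 4–5 → average rank (4+5)/2 = 4.5.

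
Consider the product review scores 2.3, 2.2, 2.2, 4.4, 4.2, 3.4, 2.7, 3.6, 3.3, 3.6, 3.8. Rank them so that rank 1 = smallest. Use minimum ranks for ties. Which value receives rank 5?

3.3

Sorted (ascending): 2.2, 2.2, 2.3, 2.7, 3.3, 3.4, 3.6, 3.6, 3.8, 4.2, 4.4
The 2 values of 2.2 occupy positions 1–2 → each gets rank 1.
The 2 values of 3.6 occupy positions 7–8 → each gets rank 7.
Rank 5 → value 3.3.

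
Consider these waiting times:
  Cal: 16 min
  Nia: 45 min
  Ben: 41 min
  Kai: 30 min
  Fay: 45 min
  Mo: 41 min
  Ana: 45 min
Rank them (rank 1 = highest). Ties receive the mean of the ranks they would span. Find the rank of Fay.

2

Sorted (descending): 45, 45, 45, 41, 41, 30, 16
The 3 values of 45 occupy positions 1–3 → average rank 2.
The 2 values of 41 occupy positions 4–5 → average rank (4+5)/2 = 4.5.
Fay has value 45 min → rank 2.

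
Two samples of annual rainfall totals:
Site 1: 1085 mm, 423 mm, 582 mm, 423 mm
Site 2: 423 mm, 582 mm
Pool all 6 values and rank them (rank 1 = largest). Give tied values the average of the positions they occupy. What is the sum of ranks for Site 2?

7.5

Sorted (descending): 1085, 582, 582, 423, 423, 423
The 2 values of 582 occupy positions 2–3 → average rank (2+3)/2 = 2.5.
The 3 values of 423 occupy positions 4–6 → average rank 5.
Site 2 values → pooled ranks: 423→5, 582→2.5
Rank sum = 5 + 2.5 = 7.5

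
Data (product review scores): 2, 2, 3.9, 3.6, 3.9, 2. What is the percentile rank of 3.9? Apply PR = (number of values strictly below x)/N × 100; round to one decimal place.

N = 6.
Strictly below 3.9: 4. Equal to 3.9: 2.
PR = 4/6 × 100 = 66.7

66.7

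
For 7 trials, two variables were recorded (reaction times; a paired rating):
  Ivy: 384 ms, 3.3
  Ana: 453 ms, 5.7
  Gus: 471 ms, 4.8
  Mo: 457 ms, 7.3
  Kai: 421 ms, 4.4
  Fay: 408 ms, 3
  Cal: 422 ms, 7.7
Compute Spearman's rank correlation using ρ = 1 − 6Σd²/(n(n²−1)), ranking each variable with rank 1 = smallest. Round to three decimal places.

Ranks of variable 1: 1, 5, 7, 6, 3, 2, 4
Ranks of variable 2: 2, 5, 4, 6, 3, 1, 7
d = r₁ − r₂: -1, 0, 3, 0, 0, 1, -3
d²: 1, 0, 9, 0, 0, 1, 9; Σd² = 20
ρ = 1 − 6·20/(7·48) = 1 − 120/336 = 0.643

0.643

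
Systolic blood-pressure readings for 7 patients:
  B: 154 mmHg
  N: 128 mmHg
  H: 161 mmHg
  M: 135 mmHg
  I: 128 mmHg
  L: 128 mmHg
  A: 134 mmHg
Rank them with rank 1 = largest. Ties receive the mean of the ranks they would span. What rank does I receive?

Sorted (descending): 161, 154, 135, 134, 128, 128, 128
The 3 values of 128 occupy positions 5–7 → average rank 6.
I has value 128 mmHg → rank 6.

6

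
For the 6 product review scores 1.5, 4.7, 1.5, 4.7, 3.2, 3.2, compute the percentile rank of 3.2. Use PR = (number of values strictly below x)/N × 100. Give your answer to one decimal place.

N = 6.
Strictly below 3.2: 2. Equal to 3.2: 2.
PR = 2/6 × 100 = 33.3

33.3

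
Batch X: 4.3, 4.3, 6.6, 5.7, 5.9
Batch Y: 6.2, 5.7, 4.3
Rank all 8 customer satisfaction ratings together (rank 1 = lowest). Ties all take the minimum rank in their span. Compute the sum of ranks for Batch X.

Sorted (ascending): 4.3, 4.3, 4.3, 5.7, 5.7, 5.9, 6.2, 6.6
The 3 values of 4.3 occupy positions 1–3 → each gets rank 1.
The 2 values of 5.7 occupy positions 4–5 → each gets rank 4.
Batch X values → pooled ranks: 4.3→1, 4.3→1, 6.6→8, 5.7→4, 5.9→6
Rank sum = 1 + 1 + 8 + 4 + 6 = 20

20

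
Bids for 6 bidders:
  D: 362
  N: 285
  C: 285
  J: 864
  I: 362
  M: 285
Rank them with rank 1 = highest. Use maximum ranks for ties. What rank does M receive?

6

Sorted (descending): 864, 362, 362, 285, 285, 285
The 2 values of 362 occupy positions 2–3 → each gets rank 3.
The 3 values of 285 occupy positions 4–6 → each gets rank 6.
M has value 285 → rank 6.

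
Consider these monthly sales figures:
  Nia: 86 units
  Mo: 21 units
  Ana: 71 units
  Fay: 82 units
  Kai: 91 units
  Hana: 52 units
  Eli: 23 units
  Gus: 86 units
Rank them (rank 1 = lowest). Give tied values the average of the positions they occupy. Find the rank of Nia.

Sorted (ascending): 21, 23, 52, 71, 82, 86, 86, 91
The 2 values of 86 occupy positions 6–7 → average rank (6+7)/2 = 6.5.
Nia has value 86 units → rank 6.5.

6.5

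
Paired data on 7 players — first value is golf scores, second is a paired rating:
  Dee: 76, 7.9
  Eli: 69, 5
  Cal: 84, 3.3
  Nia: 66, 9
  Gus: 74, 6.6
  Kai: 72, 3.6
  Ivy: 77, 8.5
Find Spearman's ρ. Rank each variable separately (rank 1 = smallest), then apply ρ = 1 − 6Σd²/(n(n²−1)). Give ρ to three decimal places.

Ranks of variable 1: 5, 2, 7, 1, 4, 3, 6
Ranks of variable 2: 5, 3, 1, 7, 4, 2, 6
d = r₁ − r₂: 0, -1, 6, -6, 0, 1, 0
d²: 0, 1, 36, 36, 0, 1, 0; Σd² = 74
ρ = 1 − 6·74/(7·48) = 1 − 444/336 = -0.321

-0.321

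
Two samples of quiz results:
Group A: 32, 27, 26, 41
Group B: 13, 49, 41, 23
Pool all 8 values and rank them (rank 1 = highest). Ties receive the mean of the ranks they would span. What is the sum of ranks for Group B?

18.5

Sorted (descending): 49, 41, 41, 32, 27, 26, 23, 13
The 2 values of 41 occupy positions 2–3 → average rank (2+3)/2 = 2.5.
Group B values → pooled ranks: 13→8, 49→1, 41→2.5, 23→7
Rank sum = 8 + 1 + 2.5 + 7 = 18.5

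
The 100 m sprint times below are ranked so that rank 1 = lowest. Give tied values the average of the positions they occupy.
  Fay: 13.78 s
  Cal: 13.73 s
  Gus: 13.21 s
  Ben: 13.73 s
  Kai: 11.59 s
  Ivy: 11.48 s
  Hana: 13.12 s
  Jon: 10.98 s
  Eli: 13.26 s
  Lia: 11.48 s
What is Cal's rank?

Sorted (ascending): 10.98, 11.48, 11.48, 11.59, 13.12, 13.21, 13.26, 13.73, 13.73, 13.78
The 2 values of 11.48 occupy positions 2–3 → average rank (2+3)/2 = 2.5.
The 2 values of 13.73 occupy positions 8–9 → average rank (8+9)/2 = 8.5.
Cal has value 13.73 s → rank 8.5.

8.5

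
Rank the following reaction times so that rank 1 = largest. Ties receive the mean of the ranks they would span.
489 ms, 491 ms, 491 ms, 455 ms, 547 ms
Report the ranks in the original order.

Sorted (descending): 547, 491, 491, 489, 455
The 2 values of 491 occupy positions 2–3 → average rank (2+3)/2 = 2.5.

4, 2.5, 2.5, 5, 1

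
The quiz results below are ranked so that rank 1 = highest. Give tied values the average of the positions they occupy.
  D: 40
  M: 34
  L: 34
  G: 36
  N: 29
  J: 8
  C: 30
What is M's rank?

Sorted (descending): 40, 36, 34, 34, 30, 29, 8
The 2 values of 34 occupy positions 3–4 → average rank (3+4)/2 = 3.5.
M has value 34 → rank 3.5.

3.5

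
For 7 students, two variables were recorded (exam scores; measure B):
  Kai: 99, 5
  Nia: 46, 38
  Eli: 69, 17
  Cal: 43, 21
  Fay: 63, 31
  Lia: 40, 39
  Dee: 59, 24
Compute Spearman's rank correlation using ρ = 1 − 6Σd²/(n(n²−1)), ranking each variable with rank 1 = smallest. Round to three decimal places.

Ranks of variable 1: 7, 3, 6, 2, 5, 1, 4
Ranks of variable 2: 1, 6, 2, 3, 5, 7, 4
d = r₁ − r₂: 6, -3, 4, -1, 0, -6, 0
d²: 36, 9, 16, 1, 0, 36, 0; Σd² = 98
ρ = 1 − 6·98/(7·48) = 1 − 588/336 = -0.750

-0.750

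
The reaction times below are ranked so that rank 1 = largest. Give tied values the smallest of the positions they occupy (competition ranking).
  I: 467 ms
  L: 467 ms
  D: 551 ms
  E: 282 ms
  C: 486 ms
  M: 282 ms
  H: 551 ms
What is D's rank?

Sorted (descending): 551, 551, 486, 467, 467, 282, 282
The 2 values of 551 occupy positions 1–2 → each gets rank 1.
The 2 values of 467 occupy positions 4–5 → each gets rank 4.
The 2 values of 282 occupy positions 6–7 → each gets rank 6.
D has value 551 ms → rank 1.

1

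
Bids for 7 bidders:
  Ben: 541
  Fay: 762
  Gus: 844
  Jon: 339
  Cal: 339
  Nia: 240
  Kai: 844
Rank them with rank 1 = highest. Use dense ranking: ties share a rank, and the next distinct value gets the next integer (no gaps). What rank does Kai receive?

1

Sorted (descending): 844, 844, 762, 541, 339, 339, 240
The 2 values of 844 share dense rank 1.
The 2 values of 339 share dense rank 4.
Remaining distinct values take the next consecutive integers.
Kai has value 844 → rank 1.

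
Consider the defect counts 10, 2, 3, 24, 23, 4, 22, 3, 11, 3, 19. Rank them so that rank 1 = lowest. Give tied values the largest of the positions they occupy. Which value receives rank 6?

10

Sorted (ascending): 2, 3, 3, 3, 4, 10, 11, 19, 22, 23, 24
The 3 values of 3 occupy positions 2–4 → each gets rank 4.
Rank 6 → value 10.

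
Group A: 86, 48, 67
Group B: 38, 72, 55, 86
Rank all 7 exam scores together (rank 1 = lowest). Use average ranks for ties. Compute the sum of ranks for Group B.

15.5

Sorted (ascending): 38, 48, 55, 67, 72, 86, 86
The 2 values of 86 occupy positions 6–7 → average rank (6+7)/2 = 6.5.
Group B values → pooled ranks: 38→1, 72→5, 55→3, 86→6.5
Rank sum = 1 + 5 + 3 + 6.5 = 15.5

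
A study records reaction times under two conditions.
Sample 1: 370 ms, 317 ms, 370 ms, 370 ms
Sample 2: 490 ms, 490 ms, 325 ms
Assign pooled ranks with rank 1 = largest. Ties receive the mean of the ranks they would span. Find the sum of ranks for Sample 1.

19

Sorted (descending): 490, 490, 370, 370, 370, 325, 317
The 2 values of 490 occupy positions 1–2 → average rank (1+2)/2 = 1.5.
The 3 values of 370 occupy positions 3–5 → average rank 4.
Sample 1 values → pooled ranks: 370→4, 317→7, 370→4, 370→4
Rank sum = 4 + 7 + 4 + 4 = 19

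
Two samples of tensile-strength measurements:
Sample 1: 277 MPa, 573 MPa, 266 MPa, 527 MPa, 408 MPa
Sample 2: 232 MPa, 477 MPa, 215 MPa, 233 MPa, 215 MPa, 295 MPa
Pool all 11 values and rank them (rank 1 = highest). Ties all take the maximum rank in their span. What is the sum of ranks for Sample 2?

Sorted (descending): 573, 527, 477, 408, 295, 277, 266, 233, 232, 215, 215
The 2 values of 215 occupy positions 10–11 → each gets rank 11.
Sample 2 values → pooled ranks: 232→9, 477→3, 215→11, 233→8, 215→11, 295→5
Rank sum = 9 + 3 + 11 + 8 + 11 + 5 = 47

47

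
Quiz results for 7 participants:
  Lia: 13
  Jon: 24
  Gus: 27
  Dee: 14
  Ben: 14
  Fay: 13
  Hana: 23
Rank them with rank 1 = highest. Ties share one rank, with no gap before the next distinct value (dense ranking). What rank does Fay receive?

5

Sorted (descending): 27, 24, 23, 14, 14, 13, 13
The 2 values of 14 share dense rank 4.
The 2 values of 13 share dense rank 5.
Remaining distinct values take the next consecutive integers.
Fay has value 13 → rank 5.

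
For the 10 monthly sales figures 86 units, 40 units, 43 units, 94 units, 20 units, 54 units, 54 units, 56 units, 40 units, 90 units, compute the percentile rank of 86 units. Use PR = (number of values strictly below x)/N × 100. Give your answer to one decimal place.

N = 10.
Strictly below 86: 7. Equal to 86: 1.
PR = 7/10 × 100 = 70.0

70.0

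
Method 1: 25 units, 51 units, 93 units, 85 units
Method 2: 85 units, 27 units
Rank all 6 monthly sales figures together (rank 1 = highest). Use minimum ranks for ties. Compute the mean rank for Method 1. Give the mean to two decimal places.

3.25

Sorted (descending): 93, 85, 85, 51, 27, 25
The 2 values of 85 occupy positions 2–3 → each gets rank 2.
Method 1 values → pooled ranks: 25→6, 51→4, 93→1, 85→2
Mean rank = (6 + 4 + 1 + 2) / 4 = 3.25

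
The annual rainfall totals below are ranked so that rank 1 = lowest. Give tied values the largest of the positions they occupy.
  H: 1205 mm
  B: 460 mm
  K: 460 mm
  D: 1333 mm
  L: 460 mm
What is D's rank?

5

Sorted (ascending): 460, 460, 460, 1205, 1333
The 3 values of 460 occupy positions 1–3 → each gets rank 3.
D has value 1333 mm → rank 5.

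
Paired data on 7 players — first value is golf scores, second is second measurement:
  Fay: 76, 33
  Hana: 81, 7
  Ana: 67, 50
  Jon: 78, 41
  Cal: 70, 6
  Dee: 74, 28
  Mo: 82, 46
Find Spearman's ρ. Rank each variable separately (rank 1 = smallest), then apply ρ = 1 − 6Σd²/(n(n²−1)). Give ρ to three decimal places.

0.036

Ranks of variable 1: 4, 6, 1, 5, 2, 3, 7
Ranks of variable 2: 4, 2, 7, 5, 1, 3, 6
d = r₁ − r₂: 0, 4, -6, 0, 1, 0, 1
d²: 0, 16, 36, 0, 1, 0, 1; Σd² = 54
ρ = 1 − 6·54/(7·48) = 1 − 324/336 = 0.036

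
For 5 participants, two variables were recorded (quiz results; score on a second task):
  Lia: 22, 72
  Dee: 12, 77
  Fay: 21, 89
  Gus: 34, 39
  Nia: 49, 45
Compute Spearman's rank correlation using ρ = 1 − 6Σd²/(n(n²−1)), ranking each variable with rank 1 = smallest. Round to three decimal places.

-0.800

Ranks of variable 1: 3, 1, 2, 4, 5
Ranks of variable 2: 3, 4, 5, 1, 2
d = r₁ − r₂: 0, -3, -3, 3, 3
d²: 0, 9, 9, 9, 9; Σd² = 36
ρ = 1 − 6·36/(5·24) = 1 − 216/120 = -0.800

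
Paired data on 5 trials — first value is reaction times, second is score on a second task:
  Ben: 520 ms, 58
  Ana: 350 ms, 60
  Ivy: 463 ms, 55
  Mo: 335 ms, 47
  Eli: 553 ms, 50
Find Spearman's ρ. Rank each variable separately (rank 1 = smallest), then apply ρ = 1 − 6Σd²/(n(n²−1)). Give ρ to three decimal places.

Ranks of variable 1: 4, 2, 3, 1, 5
Ranks of variable 2: 4, 5, 3, 1, 2
d = r₁ − r₂: 0, -3, 0, 0, 3
d²: 0, 9, 0, 0, 9; Σd² = 18
ρ = 1 − 6·18/(5·24) = 1 − 108/120 = 0.100

0.100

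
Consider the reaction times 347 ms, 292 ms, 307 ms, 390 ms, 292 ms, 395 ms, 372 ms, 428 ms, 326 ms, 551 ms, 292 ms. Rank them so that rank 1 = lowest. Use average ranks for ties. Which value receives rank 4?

Sorted (ascending): 292, 292, 292, 307, 326, 347, 372, 390, 395, 428, 551
The 3 values of 292 occupy positions 1–3 → average rank 2.
Rank 4 → value 307.

307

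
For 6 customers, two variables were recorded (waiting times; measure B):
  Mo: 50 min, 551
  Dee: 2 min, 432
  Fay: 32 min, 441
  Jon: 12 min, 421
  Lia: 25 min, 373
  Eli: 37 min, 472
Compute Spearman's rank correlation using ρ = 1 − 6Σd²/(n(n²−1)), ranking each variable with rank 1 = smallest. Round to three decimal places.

Ranks of variable 1: 6, 1, 4, 2, 3, 5
Ranks of variable 2: 6, 3, 4, 2, 1, 5
d = r₁ − r₂: 0, -2, 0, 0, 2, 0
d²: 0, 4, 0, 0, 4, 0; Σd² = 8
ρ = 1 − 6·8/(6·35) = 1 − 48/210 = 0.771

0.771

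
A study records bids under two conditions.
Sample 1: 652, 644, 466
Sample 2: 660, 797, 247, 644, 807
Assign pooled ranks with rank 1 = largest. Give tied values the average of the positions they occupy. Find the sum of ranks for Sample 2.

Sorted (descending): 807, 797, 660, 652, 644, 644, 466, 247
The 2 values of 644 occupy positions 5–6 → average rank (5+6)/2 = 5.5.
Sample 2 values → pooled ranks: 660→3, 797→2, 247→8, 644→5.5, 807→1
Rank sum = 3 + 2 + 8 + 5.5 + 1 = 19.5

19.5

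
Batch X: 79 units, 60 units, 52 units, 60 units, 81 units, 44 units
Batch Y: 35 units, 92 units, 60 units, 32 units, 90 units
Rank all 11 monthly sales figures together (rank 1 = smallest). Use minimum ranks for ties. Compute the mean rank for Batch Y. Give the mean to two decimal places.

5.80

Sorted (ascending): 32, 35, 44, 52, 60, 60, 60, 79, 81, 90, 92
The 3 values of 60 occupy positions 5–7 → each gets rank 5.
Batch Y values → pooled ranks: 35→2, 92→11, 60→5, 32→1, 90→10
Mean rank = (2 + 11 + 5 + 1 + 10) / 5 = 5.80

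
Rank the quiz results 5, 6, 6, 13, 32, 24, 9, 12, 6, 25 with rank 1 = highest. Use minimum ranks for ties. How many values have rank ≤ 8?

9

Sorted (descending): 32, 25, 24, 13, 12, 9, 6, 6, 6, 5
The 3 values of 6 occupy positions 7–9 → each gets rank 7.
Ranks ≤ 8: {1, 2, 3, 4, 5, 6, 7, 7, 7} → 9 values.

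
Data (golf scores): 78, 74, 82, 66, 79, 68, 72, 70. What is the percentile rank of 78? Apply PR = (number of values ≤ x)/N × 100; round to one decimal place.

75.0

N = 8.
Strictly below 78: 5. Equal to 78: 1.
PR = 6/8 × 100 = 75.0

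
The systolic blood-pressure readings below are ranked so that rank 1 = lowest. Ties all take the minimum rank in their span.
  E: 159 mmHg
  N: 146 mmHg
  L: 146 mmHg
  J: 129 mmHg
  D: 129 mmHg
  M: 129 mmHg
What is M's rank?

Sorted (ascending): 129, 129, 129, 146, 146, 159
The 3 values of 129 occupy positions 1–3 → each gets rank 1.
The 2 values of 146 occupy positions 4–5 → each gets rank 4.
M has value 129 mmHg → rank 1.

1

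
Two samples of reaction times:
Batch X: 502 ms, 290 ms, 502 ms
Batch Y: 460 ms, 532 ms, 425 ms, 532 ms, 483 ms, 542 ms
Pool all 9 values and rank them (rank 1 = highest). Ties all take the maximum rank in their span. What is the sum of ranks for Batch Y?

28

Sorted (descending): 542, 532, 532, 502, 502, 483, 460, 425, 290
The 2 values of 532 occupy positions 2–3 → each gets rank 3.
The 2 values of 502 occupy positions 4–5 → each gets rank 5.
Batch Y values → pooled ranks: 460→7, 532→3, 425→8, 532→3, 483→6, 542→1
Rank sum = 7 + 3 + 8 + 3 + 6 + 1 = 28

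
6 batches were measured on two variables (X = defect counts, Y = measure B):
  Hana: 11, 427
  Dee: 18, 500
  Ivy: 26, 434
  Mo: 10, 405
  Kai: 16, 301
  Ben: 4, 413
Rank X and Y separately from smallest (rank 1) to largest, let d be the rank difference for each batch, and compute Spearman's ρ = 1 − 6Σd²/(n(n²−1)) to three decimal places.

Ranks of variable 1: 3, 5, 6, 2, 4, 1
Ranks of variable 2: 4, 6, 5, 2, 1, 3
d = r₁ − r₂: -1, -1, 1, 0, 3, -2
d²: 1, 1, 1, 0, 9, 4; Σd² = 16
ρ = 1 − 6·16/(6·35) = 1 − 96/210 = 0.543

0.543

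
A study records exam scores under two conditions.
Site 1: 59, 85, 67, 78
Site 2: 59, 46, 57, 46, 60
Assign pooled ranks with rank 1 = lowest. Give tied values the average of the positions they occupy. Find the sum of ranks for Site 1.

28.5

Sorted (ascending): 46, 46, 57, 59, 59, 60, 67, 78, 85
The 2 values of 46 occupy positions 1–2 → average rank (1+2)/2 = 1.5.
The 2 values of 59 occupy positions 4–5 → average rank (4+5)/2 = 4.5.
Site 1 values → pooled ranks: 59→4.5, 85→9, 67→7, 78→8
Rank sum = 4.5 + 9 + 7 + 8 = 28.5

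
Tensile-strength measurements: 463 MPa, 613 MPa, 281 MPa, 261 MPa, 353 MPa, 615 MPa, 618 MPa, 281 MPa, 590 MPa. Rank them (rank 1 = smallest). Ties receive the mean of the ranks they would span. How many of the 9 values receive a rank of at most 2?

Sorted (ascending): 261, 281, 281, 353, 463, 590, 613, 615, 618
The 2 values of 281 occupy positions 2–3 → average rank (2+3)/2 = 2.5.
Ranks ≤ 2: {1} → 1 value.

1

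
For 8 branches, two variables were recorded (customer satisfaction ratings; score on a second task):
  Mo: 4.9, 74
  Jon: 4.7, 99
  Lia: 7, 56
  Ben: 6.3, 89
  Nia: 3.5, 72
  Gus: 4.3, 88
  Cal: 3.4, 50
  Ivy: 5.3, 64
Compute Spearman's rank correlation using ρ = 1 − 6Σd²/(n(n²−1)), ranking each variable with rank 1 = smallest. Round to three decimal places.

Ranks of variable 1: 5, 4, 8, 7, 2, 3, 1, 6
Ranks of variable 2: 5, 8, 2, 7, 4, 6, 1, 3
d = r₁ − r₂: 0, -4, 6, 0, -2, -3, 0, 3
d²: 0, 16, 36, 0, 4, 9, 0, 9; Σd² = 74
ρ = 1 − 6·74/(8·63) = 1 − 444/504 = 0.119

0.119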